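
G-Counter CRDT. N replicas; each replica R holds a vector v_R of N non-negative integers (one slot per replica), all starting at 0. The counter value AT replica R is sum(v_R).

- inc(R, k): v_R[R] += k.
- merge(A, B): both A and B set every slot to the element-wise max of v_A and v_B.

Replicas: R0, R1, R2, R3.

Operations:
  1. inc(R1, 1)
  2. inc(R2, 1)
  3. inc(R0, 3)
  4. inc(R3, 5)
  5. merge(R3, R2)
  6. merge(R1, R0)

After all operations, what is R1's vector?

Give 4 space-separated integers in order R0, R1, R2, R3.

Answer: 3 1 0 0

Derivation:
Op 1: inc R1 by 1 -> R1=(0,1,0,0) value=1
Op 2: inc R2 by 1 -> R2=(0,0,1,0) value=1
Op 3: inc R0 by 3 -> R0=(3,0,0,0) value=3
Op 4: inc R3 by 5 -> R3=(0,0,0,5) value=5
Op 5: merge R3<->R2 -> R3=(0,0,1,5) R2=(0,0,1,5)
Op 6: merge R1<->R0 -> R1=(3,1,0,0) R0=(3,1,0,0)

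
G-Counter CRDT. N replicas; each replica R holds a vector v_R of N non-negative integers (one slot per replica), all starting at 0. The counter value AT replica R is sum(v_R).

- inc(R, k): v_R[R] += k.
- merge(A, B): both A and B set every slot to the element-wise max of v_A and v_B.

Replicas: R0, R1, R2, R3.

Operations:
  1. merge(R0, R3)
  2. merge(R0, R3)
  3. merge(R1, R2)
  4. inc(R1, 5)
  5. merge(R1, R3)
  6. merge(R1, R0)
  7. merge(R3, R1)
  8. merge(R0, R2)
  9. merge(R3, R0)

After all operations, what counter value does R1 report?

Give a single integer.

Answer: 5

Derivation:
Op 1: merge R0<->R3 -> R0=(0,0,0,0) R3=(0,0,0,0)
Op 2: merge R0<->R3 -> R0=(0,0,0,0) R3=(0,0,0,0)
Op 3: merge R1<->R2 -> R1=(0,0,0,0) R2=(0,0,0,0)
Op 4: inc R1 by 5 -> R1=(0,5,0,0) value=5
Op 5: merge R1<->R3 -> R1=(0,5,0,0) R3=(0,5,0,0)
Op 6: merge R1<->R0 -> R1=(0,5,0,0) R0=(0,5,0,0)
Op 7: merge R3<->R1 -> R3=(0,5,0,0) R1=(0,5,0,0)
Op 8: merge R0<->R2 -> R0=(0,5,0,0) R2=(0,5,0,0)
Op 9: merge R3<->R0 -> R3=(0,5,0,0) R0=(0,5,0,0)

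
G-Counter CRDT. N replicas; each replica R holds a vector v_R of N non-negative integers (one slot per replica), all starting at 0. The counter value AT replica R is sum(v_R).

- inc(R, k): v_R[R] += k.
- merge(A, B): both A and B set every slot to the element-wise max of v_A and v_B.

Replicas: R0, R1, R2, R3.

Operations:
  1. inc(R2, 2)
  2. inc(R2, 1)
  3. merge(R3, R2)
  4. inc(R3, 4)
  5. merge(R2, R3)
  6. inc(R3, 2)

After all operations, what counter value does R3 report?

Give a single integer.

Op 1: inc R2 by 2 -> R2=(0,0,2,0) value=2
Op 2: inc R2 by 1 -> R2=(0,0,3,0) value=3
Op 3: merge R3<->R2 -> R3=(0,0,3,0) R2=(0,0,3,0)
Op 4: inc R3 by 4 -> R3=(0,0,3,4) value=7
Op 5: merge R2<->R3 -> R2=(0,0,3,4) R3=(0,0,3,4)
Op 6: inc R3 by 2 -> R3=(0,0,3,6) value=9

Answer: 9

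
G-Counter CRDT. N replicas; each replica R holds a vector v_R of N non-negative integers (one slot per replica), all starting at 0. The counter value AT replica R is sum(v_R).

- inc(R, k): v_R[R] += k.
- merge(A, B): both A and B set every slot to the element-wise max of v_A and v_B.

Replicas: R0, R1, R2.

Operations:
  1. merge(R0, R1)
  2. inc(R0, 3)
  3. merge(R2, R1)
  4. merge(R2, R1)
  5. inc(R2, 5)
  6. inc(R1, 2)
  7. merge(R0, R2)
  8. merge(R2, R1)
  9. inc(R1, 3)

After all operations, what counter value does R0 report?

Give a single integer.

Op 1: merge R0<->R1 -> R0=(0,0,0) R1=(0,0,0)
Op 2: inc R0 by 3 -> R0=(3,0,0) value=3
Op 3: merge R2<->R1 -> R2=(0,0,0) R1=(0,0,0)
Op 4: merge R2<->R1 -> R2=(0,0,0) R1=(0,0,0)
Op 5: inc R2 by 5 -> R2=(0,0,5) value=5
Op 6: inc R1 by 2 -> R1=(0,2,0) value=2
Op 7: merge R0<->R2 -> R0=(3,0,5) R2=(3,0,5)
Op 8: merge R2<->R1 -> R2=(3,2,5) R1=(3,2,5)
Op 9: inc R1 by 3 -> R1=(3,5,5) value=13

Answer: 8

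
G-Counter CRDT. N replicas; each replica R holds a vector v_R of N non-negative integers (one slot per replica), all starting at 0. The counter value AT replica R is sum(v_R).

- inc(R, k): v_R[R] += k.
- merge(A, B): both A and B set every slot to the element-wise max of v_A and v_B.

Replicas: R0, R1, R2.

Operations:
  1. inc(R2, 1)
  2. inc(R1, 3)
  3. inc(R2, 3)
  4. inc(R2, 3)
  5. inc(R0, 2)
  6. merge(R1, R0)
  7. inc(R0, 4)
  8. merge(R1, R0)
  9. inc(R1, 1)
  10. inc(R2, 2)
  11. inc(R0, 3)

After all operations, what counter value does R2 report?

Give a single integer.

Op 1: inc R2 by 1 -> R2=(0,0,1) value=1
Op 2: inc R1 by 3 -> R1=(0,3,0) value=3
Op 3: inc R2 by 3 -> R2=(0,0,4) value=4
Op 4: inc R2 by 3 -> R2=(0,0,7) value=7
Op 5: inc R0 by 2 -> R0=(2,0,0) value=2
Op 6: merge R1<->R0 -> R1=(2,3,0) R0=(2,3,0)
Op 7: inc R0 by 4 -> R0=(6,3,0) value=9
Op 8: merge R1<->R0 -> R1=(6,3,0) R0=(6,3,0)
Op 9: inc R1 by 1 -> R1=(6,4,0) value=10
Op 10: inc R2 by 2 -> R2=(0,0,9) value=9
Op 11: inc R0 by 3 -> R0=(9,3,0) value=12

Answer: 9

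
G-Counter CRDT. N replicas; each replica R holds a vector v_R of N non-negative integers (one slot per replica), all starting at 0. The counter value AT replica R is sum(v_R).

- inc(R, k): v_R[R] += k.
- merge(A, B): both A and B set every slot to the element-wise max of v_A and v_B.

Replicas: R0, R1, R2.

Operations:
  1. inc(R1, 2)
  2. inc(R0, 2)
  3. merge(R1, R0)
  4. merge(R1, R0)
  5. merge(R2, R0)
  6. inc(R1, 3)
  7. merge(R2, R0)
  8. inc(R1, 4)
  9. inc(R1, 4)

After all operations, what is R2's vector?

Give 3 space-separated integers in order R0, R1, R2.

Answer: 2 2 0

Derivation:
Op 1: inc R1 by 2 -> R1=(0,2,0) value=2
Op 2: inc R0 by 2 -> R0=(2,0,0) value=2
Op 3: merge R1<->R0 -> R1=(2,2,0) R0=(2,2,0)
Op 4: merge R1<->R0 -> R1=(2,2,0) R0=(2,2,0)
Op 5: merge R2<->R0 -> R2=(2,2,0) R0=(2,2,0)
Op 6: inc R1 by 3 -> R1=(2,5,0) value=7
Op 7: merge R2<->R0 -> R2=(2,2,0) R0=(2,2,0)
Op 8: inc R1 by 4 -> R1=(2,9,0) value=11
Op 9: inc R1 by 4 -> R1=(2,13,0) value=15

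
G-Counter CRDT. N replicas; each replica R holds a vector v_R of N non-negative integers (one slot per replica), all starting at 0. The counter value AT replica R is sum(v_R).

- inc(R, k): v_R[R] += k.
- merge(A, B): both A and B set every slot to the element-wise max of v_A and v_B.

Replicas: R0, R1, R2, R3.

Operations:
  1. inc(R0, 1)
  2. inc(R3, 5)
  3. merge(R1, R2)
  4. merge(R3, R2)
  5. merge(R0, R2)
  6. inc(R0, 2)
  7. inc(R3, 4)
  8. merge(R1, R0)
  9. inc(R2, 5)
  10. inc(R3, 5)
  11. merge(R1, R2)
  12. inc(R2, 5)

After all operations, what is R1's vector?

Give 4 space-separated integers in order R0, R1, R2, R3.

Op 1: inc R0 by 1 -> R0=(1,0,0,0) value=1
Op 2: inc R3 by 5 -> R3=(0,0,0,5) value=5
Op 3: merge R1<->R2 -> R1=(0,0,0,0) R2=(0,0,0,0)
Op 4: merge R3<->R2 -> R3=(0,0,0,5) R2=(0,0,0,5)
Op 5: merge R0<->R2 -> R0=(1,0,0,5) R2=(1,0,0,5)
Op 6: inc R0 by 2 -> R0=(3,0,0,5) value=8
Op 7: inc R3 by 4 -> R3=(0,0,0,9) value=9
Op 8: merge R1<->R0 -> R1=(3,0,0,5) R0=(3,0,0,5)
Op 9: inc R2 by 5 -> R2=(1,0,5,5) value=11
Op 10: inc R3 by 5 -> R3=(0,0,0,14) value=14
Op 11: merge R1<->R2 -> R1=(3,0,5,5) R2=(3,0,5,5)
Op 12: inc R2 by 5 -> R2=(3,0,10,5) value=18

Answer: 3 0 5 5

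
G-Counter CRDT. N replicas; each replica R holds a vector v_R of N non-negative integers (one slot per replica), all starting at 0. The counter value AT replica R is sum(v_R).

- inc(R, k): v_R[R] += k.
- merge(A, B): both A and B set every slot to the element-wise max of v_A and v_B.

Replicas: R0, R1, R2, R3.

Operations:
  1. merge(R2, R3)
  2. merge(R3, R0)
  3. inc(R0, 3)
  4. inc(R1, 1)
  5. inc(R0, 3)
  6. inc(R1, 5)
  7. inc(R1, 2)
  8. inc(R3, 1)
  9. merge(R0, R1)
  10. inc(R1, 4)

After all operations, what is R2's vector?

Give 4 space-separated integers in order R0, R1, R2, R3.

Op 1: merge R2<->R3 -> R2=(0,0,0,0) R3=(0,0,0,0)
Op 2: merge R3<->R0 -> R3=(0,0,0,0) R0=(0,0,0,0)
Op 3: inc R0 by 3 -> R0=(3,0,0,0) value=3
Op 4: inc R1 by 1 -> R1=(0,1,0,0) value=1
Op 5: inc R0 by 3 -> R0=(6,0,0,0) value=6
Op 6: inc R1 by 5 -> R1=(0,6,0,0) value=6
Op 7: inc R1 by 2 -> R1=(0,8,0,0) value=8
Op 8: inc R3 by 1 -> R3=(0,0,0,1) value=1
Op 9: merge R0<->R1 -> R0=(6,8,0,0) R1=(6,8,0,0)
Op 10: inc R1 by 4 -> R1=(6,12,0,0) value=18

Answer: 0 0 0 0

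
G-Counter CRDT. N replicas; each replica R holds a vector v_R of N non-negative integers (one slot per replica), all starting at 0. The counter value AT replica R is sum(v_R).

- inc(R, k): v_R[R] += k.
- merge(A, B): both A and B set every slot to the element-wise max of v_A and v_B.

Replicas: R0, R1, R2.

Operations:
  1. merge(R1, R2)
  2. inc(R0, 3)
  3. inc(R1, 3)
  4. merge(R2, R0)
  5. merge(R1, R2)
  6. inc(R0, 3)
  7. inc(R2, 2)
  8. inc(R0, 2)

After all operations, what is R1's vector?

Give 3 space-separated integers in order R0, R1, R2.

Answer: 3 3 0

Derivation:
Op 1: merge R1<->R2 -> R1=(0,0,0) R2=(0,0,0)
Op 2: inc R0 by 3 -> R0=(3,0,0) value=3
Op 3: inc R1 by 3 -> R1=(0,3,0) value=3
Op 4: merge R2<->R0 -> R2=(3,0,0) R0=(3,0,0)
Op 5: merge R1<->R2 -> R1=(3,3,0) R2=(3,3,0)
Op 6: inc R0 by 3 -> R0=(6,0,0) value=6
Op 7: inc R2 by 2 -> R2=(3,3,2) value=8
Op 8: inc R0 by 2 -> R0=(8,0,0) value=8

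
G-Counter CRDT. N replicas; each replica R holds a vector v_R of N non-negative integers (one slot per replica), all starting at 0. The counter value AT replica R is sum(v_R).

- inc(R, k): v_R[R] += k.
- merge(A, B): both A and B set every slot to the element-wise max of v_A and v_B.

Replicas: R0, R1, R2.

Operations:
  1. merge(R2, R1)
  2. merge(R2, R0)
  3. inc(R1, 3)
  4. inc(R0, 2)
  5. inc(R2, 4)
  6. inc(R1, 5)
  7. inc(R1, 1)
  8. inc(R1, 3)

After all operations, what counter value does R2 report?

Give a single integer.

Op 1: merge R2<->R1 -> R2=(0,0,0) R1=(0,0,0)
Op 2: merge R2<->R0 -> R2=(0,0,0) R0=(0,0,0)
Op 3: inc R1 by 3 -> R1=(0,3,0) value=3
Op 4: inc R0 by 2 -> R0=(2,0,0) value=2
Op 5: inc R2 by 4 -> R2=(0,0,4) value=4
Op 6: inc R1 by 5 -> R1=(0,8,0) value=8
Op 7: inc R1 by 1 -> R1=(0,9,0) value=9
Op 8: inc R1 by 3 -> R1=(0,12,0) value=12

Answer: 4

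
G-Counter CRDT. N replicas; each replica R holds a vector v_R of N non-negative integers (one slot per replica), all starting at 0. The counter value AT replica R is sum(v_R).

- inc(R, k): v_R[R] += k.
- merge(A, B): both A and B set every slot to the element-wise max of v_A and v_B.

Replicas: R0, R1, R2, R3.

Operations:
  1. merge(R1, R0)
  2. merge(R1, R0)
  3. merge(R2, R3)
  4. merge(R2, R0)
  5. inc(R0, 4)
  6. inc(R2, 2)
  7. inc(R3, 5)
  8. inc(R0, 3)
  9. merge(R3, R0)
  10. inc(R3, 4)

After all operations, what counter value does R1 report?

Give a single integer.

Answer: 0

Derivation:
Op 1: merge R1<->R0 -> R1=(0,0,0,0) R0=(0,0,0,0)
Op 2: merge R1<->R0 -> R1=(0,0,0,0) R0=(0,0,0,0)
Op 3: merge R2<->R3 -> R2=(0,0,0,0) R3=(0,0,0,0)
Op 4: merge R2<->R0 -> R2=(0,0,0,0) R0=(0,0,0,0)
Op 5: inc R0 by 4 -> R0=(4,0,0,0) value=4
Op 6: inc R2 by 2 -> R2=(0,0,2,0) value=2
Op 7: inc R3 by 5 -> R3=(0,0,0,5) value=5
Op 8: inc R0 by 3 -> R0=(7,0,0,0) value=7
Op 9: merge R3<->R0 -> R3=(7,0,0,5) R0=(7,0,0,5)
Op 10: inc R3 by 4 -> R3=(7,0,0,9) value=16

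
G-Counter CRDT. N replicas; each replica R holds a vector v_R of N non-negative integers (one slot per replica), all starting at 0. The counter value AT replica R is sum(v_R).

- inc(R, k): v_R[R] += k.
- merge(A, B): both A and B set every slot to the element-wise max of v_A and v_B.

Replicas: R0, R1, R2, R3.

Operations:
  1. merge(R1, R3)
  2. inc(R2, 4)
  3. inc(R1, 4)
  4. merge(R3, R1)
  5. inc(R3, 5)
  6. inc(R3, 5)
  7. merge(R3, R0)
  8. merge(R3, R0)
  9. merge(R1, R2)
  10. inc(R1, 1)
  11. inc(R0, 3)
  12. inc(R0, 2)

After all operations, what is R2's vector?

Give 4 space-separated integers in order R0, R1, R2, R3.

Answer: 0 4 4 0

Derivation:
Op 1: merge R1<->R3 -> R1=(0,0,0,0) R3=(0,0,0,0)
Op 2: inc R2 by 4 -> R2=(0,0,4,0) value=4
Op 3: inc R1 by 4 -> R1=(0,4,0,0) value=4
Op 4: merge R3<->R1 -> R3=(0,4,0,0) R1=(0,4,0,0)
Op 5: inc R3 by 5 -> R3=(0,4,0,5) value=9
Op 6: inc R3 by 5 -> R3=(0,4,0,10) value=14
Op 7: merge R3<->R0 -> R3=(0,4,0,10) R0=(0,4,0,10)
Op 8: merge R3<->R0 -> R3=(0,4,0,10) R0=(0,4,0,10)
Op 9: merge R1<->R2 -> R1=(0,4,4,0) R2=(0,4,4,0)
Op 10: inc R1 by 1 -> R1=(0,5,4,0) value=9
Op 11: inc R0 by 3 -> R0=(3,4,0,10) value=17
Op 12: inc R0 by 2 -> R0=(5,4,0,10) value=19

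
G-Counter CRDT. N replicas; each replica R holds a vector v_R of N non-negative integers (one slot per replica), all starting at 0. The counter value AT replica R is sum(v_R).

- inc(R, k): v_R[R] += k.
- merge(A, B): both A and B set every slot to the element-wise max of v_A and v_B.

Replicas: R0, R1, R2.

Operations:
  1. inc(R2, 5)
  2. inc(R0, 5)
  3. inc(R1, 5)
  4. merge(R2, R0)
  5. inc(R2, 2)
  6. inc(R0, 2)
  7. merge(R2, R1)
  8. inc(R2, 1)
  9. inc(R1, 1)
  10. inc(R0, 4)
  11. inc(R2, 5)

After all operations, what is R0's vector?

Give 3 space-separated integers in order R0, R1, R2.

Op 1: inc R2 by 5 -> R2=(0,0,5) value=5
Op 2: inc R0 by 5 -> R0=(5,0,0) value=5
Op 3: inc R1 by 5 -> R1=(0,5,0) value=5
Op 4: merge R2<->R0 -> R2=(5,0,5) R0=(5,0,5)
Op 5: inc R2 by 2 -> R2=(5,0,7) value=12
Op 6: inc R0 by 2 -> R0=(7,0,5) value=12
Op 7: merge R2<->R1 -> R2=(5,5,7) R1=(5,5,7)
Op 8: inc R2 by 1 -> R2=(5,5,8) value=18
Op 9: inc R1 by 1 -> R1=(5,6,7) value=18
Op 10: inc R0 by 4 -> R0=(11,0,5) value=16
Op 11: inc R2 by 5 -> R2=(5,5,13) value=23

Answer: 11 0 5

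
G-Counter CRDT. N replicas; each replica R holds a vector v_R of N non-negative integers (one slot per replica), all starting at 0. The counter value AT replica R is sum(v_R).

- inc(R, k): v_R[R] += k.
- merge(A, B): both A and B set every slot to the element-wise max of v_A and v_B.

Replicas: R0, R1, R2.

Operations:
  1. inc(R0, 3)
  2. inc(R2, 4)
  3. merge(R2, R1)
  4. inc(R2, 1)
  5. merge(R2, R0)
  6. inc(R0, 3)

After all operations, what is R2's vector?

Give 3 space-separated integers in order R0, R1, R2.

Answer: 3 0 5

Derivation:
Op 1: inc R0 by 3 -> R0=(3,0,0) value=3
Op 2: inc R2 by 4 -> R2=(0,0,4) value=4
Op 3: merge R2<->R1 -> R2=(0,0,4) R1=(0,0,4)
Op 4: inc R2 by 1 -> R2=(0,0,5) value=5
Op 5: merge R2<->R0 -> R2=(3,0,5) R0=(3,0,5)
Op 6: inc R0 by 3 -> R0=(6,0,5) value=11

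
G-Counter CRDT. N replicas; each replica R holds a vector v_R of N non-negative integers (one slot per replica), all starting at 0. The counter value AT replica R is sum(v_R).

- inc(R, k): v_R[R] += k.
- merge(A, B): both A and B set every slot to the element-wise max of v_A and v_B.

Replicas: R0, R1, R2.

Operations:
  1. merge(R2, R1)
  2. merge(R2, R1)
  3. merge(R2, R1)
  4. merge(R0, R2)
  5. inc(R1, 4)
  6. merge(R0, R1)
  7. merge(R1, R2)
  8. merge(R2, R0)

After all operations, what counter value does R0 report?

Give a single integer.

Op 1: merge R2<->R1 -> R2=(0,0,0) R1=(0,0,0)
Op 2: merge R2<->R1 -> R2=(0,0,0) R1=(0,0,0)
Op 3: merge R2<->R1 -> R2=(0,0,0) R1=(0,0,0)
Op 4: merge R0<->R2 -> R0=(0,0,0) R2=(0,0,0)
Op 5: inc R1 by 4 -> R1=(0,4,0) value=4
Op 6: merge R0<->R1 -> R0=(0,4,0) R1=(0,4,0)
Op 7: merge R1<->R2 -> R1=(0,4,0) R2=(0,4,0)
Op 8: merge R2<->R0 -> R2=(0,4,0) R0=(0,4,0)

Answer: 4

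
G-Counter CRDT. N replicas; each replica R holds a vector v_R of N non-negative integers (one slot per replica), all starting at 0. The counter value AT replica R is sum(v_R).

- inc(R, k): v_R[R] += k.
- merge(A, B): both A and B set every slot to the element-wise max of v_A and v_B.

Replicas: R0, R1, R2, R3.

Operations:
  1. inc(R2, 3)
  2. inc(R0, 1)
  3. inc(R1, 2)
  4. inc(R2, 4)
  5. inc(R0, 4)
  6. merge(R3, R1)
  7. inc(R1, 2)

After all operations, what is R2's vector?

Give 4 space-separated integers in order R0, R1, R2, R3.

Op 1: inc R2 by 3 -> R2=(0,0,3,0) value=3
Op 2: inc R0 by 1 -> R0=(1,0,0,0) value=1
Op 3: inc R1 by 2 -> R1=(0,2,0,0) value=2
Op 4: inc R2 by 4 -> R2=(0,0,7,0) value=7
Op 5: inc R0 by 4 -> R0=(5,0,0,0) value=5
Op 6: merge R3<->R1 -> R3=(0,2,0,0) R1=(0,2,0,0)
Op 7: inc R1 by 2 -> R1=(0,4,0,0) value=4

Answer: 0 0 7 0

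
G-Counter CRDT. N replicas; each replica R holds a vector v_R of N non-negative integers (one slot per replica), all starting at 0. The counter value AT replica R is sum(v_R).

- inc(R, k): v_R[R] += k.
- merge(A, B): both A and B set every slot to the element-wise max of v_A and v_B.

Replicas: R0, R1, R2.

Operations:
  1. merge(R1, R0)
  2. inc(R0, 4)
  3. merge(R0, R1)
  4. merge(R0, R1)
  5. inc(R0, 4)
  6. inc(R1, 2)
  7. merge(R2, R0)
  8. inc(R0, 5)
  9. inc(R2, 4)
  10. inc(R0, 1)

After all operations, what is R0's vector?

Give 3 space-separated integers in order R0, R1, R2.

Answer: 14 0 0

Derivation:
Op 1: merge R1<->R0 -> R1=(0,0,0) R0=(0,0,0)
Op 2: inc R0 by 4 -> R0=(4,0,0) value=4
Op 3: merge R0<->R1 -> R0=(4,0,0) R1=(4,0,0)
Op 4: merge R0<->R1 -> R0=(4,0,0) R1=(4,0,0)
Op 5: inc R0 by 4 -> R0=(8,0,0) value=8
Op 6: inc R1 by 2 -> R1=(4,2,0) value=6
Op 7: merge R2<->R0 -> R2=(8,0,0) R0=(8,0,0)
Op 8: inc R0 by 5 -> R0=(13,0,0) value=13
Op 9: inc R2 by 4 -> R2=(8,0,4) value=12
Op 10: inc R0 by 1 -> R0=(14,0,0) value=14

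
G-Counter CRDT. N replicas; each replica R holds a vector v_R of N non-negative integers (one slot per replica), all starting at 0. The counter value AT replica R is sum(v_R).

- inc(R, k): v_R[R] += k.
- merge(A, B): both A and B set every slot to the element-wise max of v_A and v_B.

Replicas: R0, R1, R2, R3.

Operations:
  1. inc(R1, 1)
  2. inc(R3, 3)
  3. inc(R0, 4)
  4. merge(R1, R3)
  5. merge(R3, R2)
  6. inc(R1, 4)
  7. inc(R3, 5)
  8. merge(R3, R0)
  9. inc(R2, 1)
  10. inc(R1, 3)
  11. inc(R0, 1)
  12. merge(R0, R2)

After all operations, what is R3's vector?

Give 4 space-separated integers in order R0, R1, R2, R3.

Op 1: inc R1 by 1 -> R1=(0,1,0,0) value=1
Op 2: inc R3 by 3 -> R3=(0,0,0,3) value=3
Op 3: inc R0 by 4 -> R0=(4,0,0,0) value=4
Op 4: merge R1<->R3 -> R1=(0,1,0,3) R3=(0,1,0,3)
Op 5: merge R3<->R2 -> R3=(0,1,0,3) R2=(0,1,0,3)
Op 6: inc R1 by 4 -> R1=(0,5,0,3) value=8
Op 7: inc R3 by 5 -> R3=(0,1,0,8) value=9
Op 8: merge R3<->R0 -> R3=(4,1,0,8) R0=(4,1,0,8)
Op 9: inc R2 by 1 -> R2=(0,1,1,3) value=5
Op 10: inc R1 by 3 -> R1=(0,8,0,3) value=11
Op 11: inc R0 by 1 -> R0=(5,1,0,8) value=14
Op 12: merge R0<->R2 -> R0=(5,1,1,8) R2=(5,1,1,8)

Answer: 4 1 0 8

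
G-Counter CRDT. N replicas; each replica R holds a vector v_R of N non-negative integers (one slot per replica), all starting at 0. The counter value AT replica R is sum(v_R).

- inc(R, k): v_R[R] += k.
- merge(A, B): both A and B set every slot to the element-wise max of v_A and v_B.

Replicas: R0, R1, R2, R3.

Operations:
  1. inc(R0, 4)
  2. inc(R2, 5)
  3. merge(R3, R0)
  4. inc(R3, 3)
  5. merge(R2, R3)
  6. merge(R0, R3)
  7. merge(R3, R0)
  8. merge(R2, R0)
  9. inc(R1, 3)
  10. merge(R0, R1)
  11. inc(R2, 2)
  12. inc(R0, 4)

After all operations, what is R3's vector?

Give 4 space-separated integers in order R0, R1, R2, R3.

Answer: 4 0 5 3

Derivation:
Op 1: inc R0 by 4 -> R0=(4,0,0,0) value=4
Op 2: inc R2 by 5 -> R2=(0,0,5,0) value=5
Op 3: merge R3<->R0 -> R3=(4,0,0,0) R0=(4,0,0,0)
Op 4: inc R3 by 3 -> R3=(4,0,0,3) value=7
Op 5: merge R2<->R3 -> R2=(4,0,5,3) R3=(4,0,5,3)
Op 6: merge R0<->R3 -> R0=(4,0,5,3) R3=(4,0,5,3)
Op 7: merge R3<->R0 -> R3=(4,0,5,3) R0=(4,0,5,3)
Op 8: merge R2<->R0 -> R2=(4,0,5,3) R0=(4,0,5,3)
Op 9: inc R1 by 3 -> R1=(0,3,0,0) value=3
Op 10: merge R0<->R1 -> R0=(4,3,5,3) R1=(4,3,5,3)
Op 11: inc R2 by 2 -> R2=(4,0,7,3) value=14
Op 12: inc R0 by 4 -> R0=(8,3,5,3) value=19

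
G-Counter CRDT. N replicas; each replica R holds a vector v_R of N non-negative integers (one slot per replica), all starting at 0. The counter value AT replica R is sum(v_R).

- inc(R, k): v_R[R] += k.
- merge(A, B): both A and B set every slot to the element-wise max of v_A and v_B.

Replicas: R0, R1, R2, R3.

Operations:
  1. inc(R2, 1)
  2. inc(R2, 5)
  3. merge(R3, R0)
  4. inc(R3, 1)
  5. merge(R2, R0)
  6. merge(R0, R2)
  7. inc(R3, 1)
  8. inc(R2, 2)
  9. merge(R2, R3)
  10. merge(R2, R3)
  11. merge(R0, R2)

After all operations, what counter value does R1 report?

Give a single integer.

Answer: 0

Derivation:
Op 1: inc R2 by 1 -> R2=(0,0,1,0) value=1
Op 2: inc R2 by 5 -> R2=(0,0,6,0) value=6
Op 3: merge R3<->R0 -> R3=(0,0,0,0) R0=(0,0,0,0)
Op 4: inc R3 by 1 -> R3=(0,0,0,1) value=1
Op 5: merge R2<->R0 -> R2=(0,0,6,0) R0=(0,0,6,0)
Op 6: merge R0<->R2 -> R0=(0,0,6,0) R2=(0,0,6,0)
Op 7: inc R3 by 1 -> R3=(0,0,0,2) value=2
Op 8: inc R2 by 2 -> R2=(0,0,8,0) value=8
Op 9: merge R2<->R3 -> R2=(0,0,8,2) R3=(0,0,8,2)
Op 10: merge R2<->R3 -> R2=(0,0,8,2) R3=(0,0,8,2)
Op 11: merge R0<->R2 -> R0=(0,0,8,2) R2=(0,0,8,2)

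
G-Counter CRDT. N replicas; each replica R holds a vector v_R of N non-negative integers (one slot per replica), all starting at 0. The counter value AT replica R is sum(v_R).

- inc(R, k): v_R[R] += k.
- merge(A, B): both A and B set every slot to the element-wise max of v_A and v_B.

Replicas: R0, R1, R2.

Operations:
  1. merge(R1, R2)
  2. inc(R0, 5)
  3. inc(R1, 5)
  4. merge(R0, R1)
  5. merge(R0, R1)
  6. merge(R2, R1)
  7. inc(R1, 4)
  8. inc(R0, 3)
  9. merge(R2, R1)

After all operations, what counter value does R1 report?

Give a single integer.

Op 1: merge R1<->R2 -> R1=(0,0,0) R2=(0,0,0)
Op 2: inc R0 by 5 -> R0=(5,0,0) value=5
Op 3: inc R1 by 5 -> R1=(0,5,0) value=5
Op 4: merge R0<->R1 -> R0=(5,5,0) R1=(5,5,0)
Op 5: merge R0<->R1 -> R0=(5,5,0) R1=(5,5,0)
Op 6: merge R2<->R1 -> R2=(5,5,0) R1=(5,5,0)
Op 7: inc R1 by 4 -> R1=(5,9,0) value=14
Op 8: inc R0 by 3 -> R0=(8,5,0) value=13
Op 9: merge R2<->R1 -> R2=(5,9,0) R1=(5,9,0)

Answer: 14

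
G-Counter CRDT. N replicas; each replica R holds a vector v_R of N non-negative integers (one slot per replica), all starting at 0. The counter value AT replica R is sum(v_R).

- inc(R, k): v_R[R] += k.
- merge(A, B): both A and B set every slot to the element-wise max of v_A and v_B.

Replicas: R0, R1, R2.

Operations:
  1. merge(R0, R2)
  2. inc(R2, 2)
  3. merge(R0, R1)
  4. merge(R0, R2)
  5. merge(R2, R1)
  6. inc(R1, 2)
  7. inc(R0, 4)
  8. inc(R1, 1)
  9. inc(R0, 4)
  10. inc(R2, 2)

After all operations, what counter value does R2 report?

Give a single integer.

Op 1: merge R0<->R2 -> R0=(0,0,0) R2=(0,0,0)
Op 2: inc R2 by 2 -> R2=(0,0,2) value=2
Op 3: merge R0<->R1 -> R0=(0,0,0) R1=(0,0,0)
Op 4: merge R0<->R2 -> R0=(0,0,2) R2=(0,0,2)
Op 5: merge R2<->R1 -> R2=(0,0,2) R1=(0,0,2)
Op 6: inc R1 by 2 -> R1=(0,2,2) value=4
Op 7: inc R0 by 4 -> R0=(4,0,2) value=6
Op 8: inc R1 by 1 -> R1=(0,3,2) value=5
Op 9: inc R0 by 4 -> R0=(8,0,2) value=10
Op 10: inc R2 by 2 -> R2=(0,0,4) value=4

Answer: 4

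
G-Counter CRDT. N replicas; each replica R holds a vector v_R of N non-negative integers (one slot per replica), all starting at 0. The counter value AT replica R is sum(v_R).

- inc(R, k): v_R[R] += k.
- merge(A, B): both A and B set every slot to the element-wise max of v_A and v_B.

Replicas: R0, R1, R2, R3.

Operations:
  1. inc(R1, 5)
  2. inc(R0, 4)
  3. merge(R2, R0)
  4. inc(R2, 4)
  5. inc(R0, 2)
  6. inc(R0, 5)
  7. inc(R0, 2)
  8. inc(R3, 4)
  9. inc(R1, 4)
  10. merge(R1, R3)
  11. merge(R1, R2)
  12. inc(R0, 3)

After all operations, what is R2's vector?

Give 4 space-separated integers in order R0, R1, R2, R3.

Answer: 4 9 4 4

Derivation:
Op 1: inc R1 by 5 -> R1=(0,5,0,0) value=5
Op 2: inc R0 by 4 -> R0=(4,0,0,0) value=4
Op 3: merge R2<->R0 -> R2=(4,0,0,0) R0=(4,0,0,0)
Op 4: inc R2 by 4 -> R2=(4,0,4,0) value=8
Op 5: inc R0 by 2 -> R0=(6,0,0,0) value=6
Op 6: inc R0 by 5 -> R0=(11,0,0,0) value=11
Op 7: inc R0 by 2 -> R0=(13,0,0,0) value=13
Op 8: inc R3 by 4 -> R3=(0,0,0,4) value=4
Op 9: inc R1 by 4 -> R1=(0,9,0,0) value=9
Op 10: merge R1<->R3 -> R1=(0,9,0,4) R3=(0,9,0,4)
Op 11: merge R1<->R2 -> R1=(4,9,4,4) R2=(4,9,4,4)
Op 12: inc R0 by 3 -> R0=(16,0,0,0) value=16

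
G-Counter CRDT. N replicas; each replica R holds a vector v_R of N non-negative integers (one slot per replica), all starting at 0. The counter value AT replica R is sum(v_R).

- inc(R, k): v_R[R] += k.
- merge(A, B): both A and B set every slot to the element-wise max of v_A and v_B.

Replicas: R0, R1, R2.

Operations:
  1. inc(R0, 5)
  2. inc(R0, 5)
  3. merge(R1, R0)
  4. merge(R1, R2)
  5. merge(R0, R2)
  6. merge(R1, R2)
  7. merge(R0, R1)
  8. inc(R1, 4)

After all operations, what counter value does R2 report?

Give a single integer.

Answer: 10

Derivation:
Op 1: inc R0 by 5 -> R0=(5,0,0) value=5
Op 2: inc R0 by 5 -> R0=(10,0,0) value=10
Op 3: merge R1<->R0 -> R1=(10,0,0) R0=(10,0,0)
Op 4: merge R1<->R2 -> R1=(10,0,0) R2=(10,0,0)
Op 5: merge R0<->R2 -> R0=(10,0,0) R2=(10,0,0)
Op 6: merge R1<->R2 -> R1=(10,0,0) R2=(10,0,0)
Op 7: merge R0<->R1 -> R0=(10,0,0) R1=(10,0,0)
Op 8: inc R1 by 4 -> R1=(10,4,0) value=14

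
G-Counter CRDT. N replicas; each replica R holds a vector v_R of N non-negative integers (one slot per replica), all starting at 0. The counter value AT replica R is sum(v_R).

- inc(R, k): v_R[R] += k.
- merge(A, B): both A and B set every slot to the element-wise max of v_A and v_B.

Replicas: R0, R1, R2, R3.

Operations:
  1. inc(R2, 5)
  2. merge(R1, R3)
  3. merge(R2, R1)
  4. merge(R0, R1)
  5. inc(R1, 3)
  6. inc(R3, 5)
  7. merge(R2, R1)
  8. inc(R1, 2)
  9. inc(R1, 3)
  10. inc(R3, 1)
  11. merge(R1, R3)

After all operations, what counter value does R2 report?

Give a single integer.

Answer: 8

Derivation:
Op 1: inc R2 by 5 -> R2=(0,0,5,0) value=5
Op 2: merge R1<->R3 -> R1=(0,0,0,0) R3=(0,0,0,0)
Op 3: merge R2<->R1 -> R2=(0,0,5,0) R1=(0,0,5,0)
Op 4: merge R0<->R1 -> R0=(0,0,5,0) R1=(0,0,5,0)
Op 5: inc R1 by 3 -> R1=(0,3,5,0) value=8
Op 6: inc R3 by 5 -> R3=(0,0,0,5) value=5
Op 7: merge R2<->R1 -> R2=(0,3,5,0) R1=(0,3,5,0)
Op 8: inc R1 by 2 -> R1=(0,5,5,0) value=10
Op 9: inc R1 by 3 -> R1=(0,8,5,0) value=13
Op 10: inc R3 by 1 -> R3=(0,0,0,6) value=6
Op 11: merge R1<->R3 -> R1=(0,8,5,6) R3=(0,8,5,6)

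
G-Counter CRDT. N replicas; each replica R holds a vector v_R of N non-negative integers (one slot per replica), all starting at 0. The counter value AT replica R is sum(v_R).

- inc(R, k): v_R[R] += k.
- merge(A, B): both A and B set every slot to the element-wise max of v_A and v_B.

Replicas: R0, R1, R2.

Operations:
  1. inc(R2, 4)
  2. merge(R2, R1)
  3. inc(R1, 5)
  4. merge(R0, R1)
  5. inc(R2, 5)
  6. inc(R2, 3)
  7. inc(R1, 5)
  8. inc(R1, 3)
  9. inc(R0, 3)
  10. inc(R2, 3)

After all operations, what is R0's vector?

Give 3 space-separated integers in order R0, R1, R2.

Answer: 3 5 4

Derivation:
Op 1: inc R2 by 4 -> R2=(0,0,4) value=4
Op 2: merge R2<->R1 -> R2=(0,0,4) R1=(0,0,4)
Op 3: inc R1 by 5 -> R1=(0,5,4) value=9
Op 4: merge R0<->R1 -> R0=(0,5,4) R1=(0,5,4)
Op 5: inc R2 by 5 -> R2=(0,0,9) value=9
Op 6: inc R2 by 3 -> R2=(0,0,12) value=12
Op 7: inc R1 by 5 -> R1=(0,10,4) value=14
Op 8: inc R1 by 3 -> R1=(0,13,4) value=17
Op 9: inc R0 by 3 -> R0=(3,5,4) value=12
Op 10: inc R2 by 3 -> R2=(0,0,15) value=15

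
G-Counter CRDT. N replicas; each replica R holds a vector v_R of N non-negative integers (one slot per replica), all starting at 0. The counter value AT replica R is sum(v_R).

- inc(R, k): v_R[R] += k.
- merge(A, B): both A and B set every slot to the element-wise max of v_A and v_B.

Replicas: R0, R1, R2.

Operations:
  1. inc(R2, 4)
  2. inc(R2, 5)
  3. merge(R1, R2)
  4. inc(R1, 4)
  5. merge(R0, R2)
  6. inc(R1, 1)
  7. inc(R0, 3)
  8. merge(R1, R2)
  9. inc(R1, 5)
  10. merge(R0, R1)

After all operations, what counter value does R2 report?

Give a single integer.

Answer: 14

Derivation:
Op 1: inc R2 by 4 -> R2=(0,0,4) value=4
Op 2: inc R2 by 5 -> R2=(0,0,9) value=9
Op 3: merge R1<->R2 -> R1=(0,0,9) R2=(0,0,9)
Op 4: inc R1 by 4 -> R1=(0,4,9) value=13
Op 5: merge R0<->R2 -> R0=(0,0,9) R2=(0,0,9)
Op 6: inc R1 by 1 -> R1=(0,5,9) value=14
Op 7: inc R0 by 3 -> R0=(3,0,9) value=12
Op 8: merge R1<->R2 -> R1=(0,5,9) R2=(0,5,9)
Op 9: inc R1 by 5 -> R1=(0,10,9) value=19
Op 10: merge R0<->R1 -> R0=(3,10,9) R1=(3,10,9)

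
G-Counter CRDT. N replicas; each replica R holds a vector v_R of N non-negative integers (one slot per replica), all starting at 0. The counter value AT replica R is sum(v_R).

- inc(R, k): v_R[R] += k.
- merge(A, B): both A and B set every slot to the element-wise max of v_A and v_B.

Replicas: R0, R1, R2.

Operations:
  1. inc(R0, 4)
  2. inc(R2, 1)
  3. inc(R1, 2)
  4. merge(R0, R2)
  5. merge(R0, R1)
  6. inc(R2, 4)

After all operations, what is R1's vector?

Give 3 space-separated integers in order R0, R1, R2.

Answer: 4 2 1

Derivation:
Op 1: inc R0 by 4 -> R0=(4,0,0) value=4
Op 2: inc R2 by 1 -> R2=(0,0,1) value=1
Op 3: inc R1 by 2 -> R1=(0,2,0) value=2
Op 4: merge R0<->R2 -> R0=(4,0,1) R2=(4,0,1)
Op 5: merge R0<->R1 -> R0=(4,2,1) R1=(4,2,1)
Op 6: inc R2 by 4 -> R2=(4,0,5) value=9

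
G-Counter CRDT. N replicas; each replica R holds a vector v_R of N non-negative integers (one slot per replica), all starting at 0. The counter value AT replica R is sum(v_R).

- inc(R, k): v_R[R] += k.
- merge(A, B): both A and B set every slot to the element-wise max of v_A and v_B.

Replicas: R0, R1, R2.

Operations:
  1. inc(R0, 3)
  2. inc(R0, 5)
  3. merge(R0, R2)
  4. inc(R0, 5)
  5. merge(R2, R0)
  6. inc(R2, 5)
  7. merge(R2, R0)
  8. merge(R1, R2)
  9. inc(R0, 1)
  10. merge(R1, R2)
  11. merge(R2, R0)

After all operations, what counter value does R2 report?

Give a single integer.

Answer: 19

Derivation:
Op 1: inc R0 by 3 -> R0=(3,0,0) value=3
Op 2: inc R0 by 5 -> R0=(8,0,0) value=8
Op 3: merge R0<->R2 -> R0=(8,0,0) R2=(8,0,0)
Op 4: inc R0 by 5 -> R0=(13,0,0) value=13
Op 5: merge R2<->R0 -> R2=(13,0,0) R0=(13,0,0)
Op 6: inc R2 by 5 -> R2=(13,0,5) value=18
Op 7: merge R2<->R0 -> R2=(13,0,5) R0=(13,0,5)
Op 8: merge R1<->R2 -> R1=(13,0,5) R2=(13,0,5)
Op 9: inc R0 by 1 -> R0=(14,0,5) value=19
Op 10: merge R1<->R2 -> R1=(13,0,5) R2=(13,0,5)
Op 11: merge R2<->R0 -> R2=(14,0,5) R0=(14,0,5)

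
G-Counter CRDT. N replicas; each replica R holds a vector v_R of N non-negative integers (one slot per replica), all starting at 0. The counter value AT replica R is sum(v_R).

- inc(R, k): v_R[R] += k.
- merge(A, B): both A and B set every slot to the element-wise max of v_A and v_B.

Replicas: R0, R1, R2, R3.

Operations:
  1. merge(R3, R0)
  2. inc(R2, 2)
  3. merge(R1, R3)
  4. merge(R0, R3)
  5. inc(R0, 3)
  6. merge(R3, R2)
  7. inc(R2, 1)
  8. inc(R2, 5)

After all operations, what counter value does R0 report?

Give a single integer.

Answer: 3

Derivation:
Op 1: merge R3<->R0 -> R3=(0,0,0,0) R0=(0,0,0,0)
Op 2: inc R2 by 2 -> R2=(0,0,2,0) value=2
Op 3: merge R1<->R3 -> R1=(0,0,0,0) R3=(0,0,0,0)
Op 4: merge R0<->R3 -> R0=(0,0,0,0) R3=(0,0,0,0)
Op 5: inc R0 by 3 -> R0=(3,0,0,0) value=3
Op 6: merge R3<->R2 -> R3=(0,0,2,0) R2=(0,0,2,0)
Op 7: inc R2 by 1 -> R2=(0,0,3,0) value=3
Op 8: inc R2 by 5 -> R2=(0,0,8,0) value=8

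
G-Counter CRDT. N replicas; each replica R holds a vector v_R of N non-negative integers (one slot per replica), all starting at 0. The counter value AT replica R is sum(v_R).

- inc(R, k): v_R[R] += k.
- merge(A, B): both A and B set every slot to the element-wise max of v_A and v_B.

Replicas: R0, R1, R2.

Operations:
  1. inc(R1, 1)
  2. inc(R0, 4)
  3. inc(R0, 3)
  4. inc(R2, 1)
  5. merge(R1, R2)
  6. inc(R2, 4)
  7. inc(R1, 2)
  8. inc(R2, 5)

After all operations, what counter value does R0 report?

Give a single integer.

Answer: 7

Derivation:
Op 1: inc R1 by 1 -> R1=(0,1,0) value=1
Op 2: inc R0 by 4 -> R0=(4,0,0) value=4
Op 3: inc R0 by 3 -> R0=(7,0,0) value=7
Op 4: inc R2 by 1 -> R2=(0,0,1) value=1
Op 5: merge R1<->R2 -> R1=(0,1,1) R2=(0,1,1)
Op 6: inc R2 by 4 -> R2=(0,1,5) value=6
Op 7: inc R1 by 2 -> R1=(0,3,1) value=4
Op 8: inc R2 by 5 -> R2=(0,1,10) value=11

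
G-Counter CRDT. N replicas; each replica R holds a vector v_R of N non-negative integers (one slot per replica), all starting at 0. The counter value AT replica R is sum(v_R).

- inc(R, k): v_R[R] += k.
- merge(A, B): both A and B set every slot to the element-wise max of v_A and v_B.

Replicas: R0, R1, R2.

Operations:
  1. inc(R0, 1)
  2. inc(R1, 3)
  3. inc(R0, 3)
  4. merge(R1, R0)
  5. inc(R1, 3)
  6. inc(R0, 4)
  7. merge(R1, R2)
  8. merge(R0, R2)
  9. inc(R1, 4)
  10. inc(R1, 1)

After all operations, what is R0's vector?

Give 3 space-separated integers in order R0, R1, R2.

Op 1: inc R0 by 1 -> R0=(1,0,0) value=1
Op 2: inc R1 by 3 -> R1=(0,3,0) value=3
Op 3: inc R0 by 3 -> R0=(4,0,0) value=4
Op 4: merge R1<->R0 -> R1=(4,3,0) R0=(4,3,0)
Op 5: inc R1 by 3 -> R1=(4,6,0) value=10
Op 6: inc R0 by 4 -> R0=(8,3,0) value=11
Op 7: merge R1<->R2 -> R1=(4,6,0) R2=(4,6,0)
Op 8: merge R0<->R2 -> R0=(8,6,0) R2=(8,6,0)
Op 9: inc R1 by 4 -> R1=(4,10,0) value=14
Op 10: inc R1 by 1 -> R1=(4,11,0) value=15

Answer: 8 6 0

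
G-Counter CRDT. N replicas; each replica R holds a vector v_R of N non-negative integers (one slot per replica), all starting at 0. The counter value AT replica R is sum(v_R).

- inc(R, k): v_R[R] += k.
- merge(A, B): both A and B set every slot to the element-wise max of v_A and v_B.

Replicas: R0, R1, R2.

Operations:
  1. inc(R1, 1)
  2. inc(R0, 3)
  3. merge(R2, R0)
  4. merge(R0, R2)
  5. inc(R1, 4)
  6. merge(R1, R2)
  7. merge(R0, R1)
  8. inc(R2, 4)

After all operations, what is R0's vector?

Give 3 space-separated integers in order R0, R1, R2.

Op 1: inc R1 by 1 -> R1=(0,1,0) value=1
Op 2: inc R0 by 3 -> R0=(3,0,0) value=3
Op 3: merge R2<->R0 -> R2=(3,0,0) R0=(3,0,0)
Op 4: merge R0<->R2 -> R0=(3,0,0) R2=(3,0,0)
Op 5: inc R1 by 4 -> R1=(0,5,0) value=5
Op 6: merge R1<->R2 -> R1=(3,5,0) R2=(3,5,0)
Op 7: merge R0<->R1 -> R0=(3,5,0) R1=(3,5,0)
Op 8: inc R2 by 4 -> R2=(3,5,4) value=12

Answer: 3 5 0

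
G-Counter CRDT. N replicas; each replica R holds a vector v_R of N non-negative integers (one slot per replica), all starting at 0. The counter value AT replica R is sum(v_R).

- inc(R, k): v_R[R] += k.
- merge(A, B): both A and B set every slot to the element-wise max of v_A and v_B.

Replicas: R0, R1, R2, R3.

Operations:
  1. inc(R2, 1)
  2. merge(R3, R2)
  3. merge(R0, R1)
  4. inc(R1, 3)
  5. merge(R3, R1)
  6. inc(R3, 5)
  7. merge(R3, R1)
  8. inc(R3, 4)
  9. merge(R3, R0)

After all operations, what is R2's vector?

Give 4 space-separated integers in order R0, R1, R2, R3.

Answer: 0 0 1 0

Derivation:
Op 1: inc R2 by 1 -> R2=(0,0,1,0) value=1
Op 2: merge R3<->R2 -> R3=(0,0,1,0) R2=(0,0,1,0)
Op 3: merge R0<->R1 -> R0=(0,0,0,0) R1=(0,0,0,0)
Op 4: inc R1 by 3 -> R1=(0,3,0,0) value=3
Op 5: merge R3<->R1 -> R3=(0,3,1,0) R1=(0,3,1,0)
Op 6: inc R3 by 5 -> R3=(0,3,1,5) value=9
Op 7: merge R3<->R1 -> R3=(0,3,1,5) R1=(0,3,1,5)
Op 8: inc R3 by 4 -> R3=(0,3,1,9) value=13
Op 9: merge R3<->R0 -> R3=(0,3,1,9) R0=(0,3,1,9)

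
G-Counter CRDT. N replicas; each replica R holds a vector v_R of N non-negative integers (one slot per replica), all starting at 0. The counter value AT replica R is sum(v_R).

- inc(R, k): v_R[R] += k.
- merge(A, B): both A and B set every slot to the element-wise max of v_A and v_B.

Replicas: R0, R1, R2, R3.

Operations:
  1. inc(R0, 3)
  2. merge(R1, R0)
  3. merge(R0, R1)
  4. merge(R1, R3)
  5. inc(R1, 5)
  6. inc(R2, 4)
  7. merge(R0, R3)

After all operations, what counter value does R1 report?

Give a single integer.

Op 1: inc R0 by 3 -> R0=(3,0,0,0) value=3
Op 2: merge R1<->R0 -> R1=(3,0,0,0) R0=(3,0,0,0)
Op 3: merge R0<->R1 -> R0=(3,0,0,0) R1=(3,0,0,0)
Op 4: merge R1<->R3 -> R1=(3,0,0,0) R3=(3,0,0,0)
Op 5: inc R1 by 5 -> R1=(3,5,0,0) value=8
Op 6: inc R2 by 4 -> R2=(0,0,4,0) value=4
Op 7: merge R0<->R3 -> R0=(3,0,0,0) R3=(3,0,0,0)

Answer: 8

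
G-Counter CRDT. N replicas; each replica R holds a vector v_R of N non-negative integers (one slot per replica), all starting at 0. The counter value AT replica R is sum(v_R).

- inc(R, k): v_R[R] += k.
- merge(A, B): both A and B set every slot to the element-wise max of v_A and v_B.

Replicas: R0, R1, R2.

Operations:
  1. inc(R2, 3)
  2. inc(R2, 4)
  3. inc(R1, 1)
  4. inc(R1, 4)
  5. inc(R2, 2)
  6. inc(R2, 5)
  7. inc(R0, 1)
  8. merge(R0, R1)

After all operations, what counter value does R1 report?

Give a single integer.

Op 1: inc R2 by 3 -> R2=(0,0,3) value=3
Op 2: inc R2 by 4 -> R2=(0,0,7) value=7
Op 3: inc R1 by 1 -> R1=(0,1,0) value=1
Op 4: inc R1 by 4 -> R1=(0,5,0) value=5
Op 5: inc R2 by 2 -> R2=(0,0,9) value=9
Op 6: inc R2 by 5 -> R2=(0,0,14) value=14
Op 7: inc R0 by 1 -> R0=(1,0,0) value=1
Op 8: merge R0<->R1 -> R0=(1,5,0) R1=(1,5,0)

Answer: 6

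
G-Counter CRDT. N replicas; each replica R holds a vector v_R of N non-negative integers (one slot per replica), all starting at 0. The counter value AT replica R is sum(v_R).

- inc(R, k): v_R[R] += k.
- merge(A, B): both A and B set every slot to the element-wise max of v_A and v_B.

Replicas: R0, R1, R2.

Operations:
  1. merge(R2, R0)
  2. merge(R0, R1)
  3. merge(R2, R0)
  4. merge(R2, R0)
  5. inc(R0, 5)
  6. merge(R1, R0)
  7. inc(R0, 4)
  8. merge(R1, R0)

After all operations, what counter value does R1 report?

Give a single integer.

Answer: 9

Derivation:
Op 1: merge R2<->R0 -> R2=(0,0,0) R0=(0,0,0)
Op 2: merge R0<->R1 -> R0=(0,0,0) R1=(0,0,0)
Op 3: merge R2<->R0 -> R2=(0,0,0) R0=(0,0,0)
Op 4: merge R2<->R0 -> R2=(0,0,0) R0=(0,0,0)
Op 5: inc R0 by 5 -> R0=(5,0,0) value=5
Op 6: merge R1<->R0 -> R1=(5,0,0) R0=(5,0,0)
Op 7: inc R0 by 4 -> R0=(9,0,0) value=9
Op 8: merge R1<->R0 -> R1=(9,0,0) R0=(9,0,0)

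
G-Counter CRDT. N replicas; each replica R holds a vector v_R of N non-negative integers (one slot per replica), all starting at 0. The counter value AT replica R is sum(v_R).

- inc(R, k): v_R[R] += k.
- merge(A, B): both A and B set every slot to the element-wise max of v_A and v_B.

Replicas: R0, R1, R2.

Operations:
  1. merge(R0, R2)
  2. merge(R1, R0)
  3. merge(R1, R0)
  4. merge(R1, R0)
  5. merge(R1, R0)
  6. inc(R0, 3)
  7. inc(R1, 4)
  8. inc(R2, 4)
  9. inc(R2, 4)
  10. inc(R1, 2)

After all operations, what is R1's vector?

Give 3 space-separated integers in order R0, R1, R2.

Op 1: merge R0<->R2 -> R0=(0,0,0) R2=(0,0,0)
Op 2: merge R1<->R0 -> R1=(0,0,0) R0=(0,0,0)
Op 3: merge R1<->R0 -> R1=(0,0,0) R0=(0,0,0)
Op 4: merge R1<->R0 -> R1=(0,0,0) R0=(0,0,0)
Op 5: merge R1<->R0 -> R1=(0,0,0) R0=(0,0,0)
Op 6: inc R0 by 3 -> R0=(3,0,0) value=3
Op 7: inc R1 by 4 -> R1=(0,4,0) value=4
Op 8: inc R2 by 4 -> R2=(0,0,4) value=4
Op 9: inc R2 by 4 -> R2=(0,0,8) value=8
Op 10: inc R1 by 2 -> R1=(0,6,0) value=6

Answer: 0 6 0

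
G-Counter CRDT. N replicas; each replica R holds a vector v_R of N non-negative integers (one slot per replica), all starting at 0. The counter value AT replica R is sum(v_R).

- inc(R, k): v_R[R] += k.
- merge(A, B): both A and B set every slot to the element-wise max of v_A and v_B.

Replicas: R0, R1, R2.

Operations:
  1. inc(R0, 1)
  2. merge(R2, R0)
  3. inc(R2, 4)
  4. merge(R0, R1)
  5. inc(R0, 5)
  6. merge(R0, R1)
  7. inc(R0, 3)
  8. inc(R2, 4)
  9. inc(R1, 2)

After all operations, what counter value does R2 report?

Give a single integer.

Op 1: inc R0 by 1 -> R0=(1,0,0) value=1
Op 2: merge R2<->R0 -> R2=(1,0,0) R0=(1,0,0)
Op 3: inc R2 by 4 -> R2=(1,0,4) value=5
Op 4: merge R0<->R1 -> R0=(1,0,0) R1=(1,0,0)
Op 5: inc R0 by 5 -> R0=(6,0,0) value=6
Op 6: merge R0<->R1 -> R0=(6,0,0) R1=(6,0,0)
Op 7: inc R0 by 3 -> R0=(9,0,0) value=9
Op 8: inc R2 by 4 -> R2=(1,0,8) value=9
Op 9: inc R1 by 2 -> R1=(6,2,0) value=8

Answer: 9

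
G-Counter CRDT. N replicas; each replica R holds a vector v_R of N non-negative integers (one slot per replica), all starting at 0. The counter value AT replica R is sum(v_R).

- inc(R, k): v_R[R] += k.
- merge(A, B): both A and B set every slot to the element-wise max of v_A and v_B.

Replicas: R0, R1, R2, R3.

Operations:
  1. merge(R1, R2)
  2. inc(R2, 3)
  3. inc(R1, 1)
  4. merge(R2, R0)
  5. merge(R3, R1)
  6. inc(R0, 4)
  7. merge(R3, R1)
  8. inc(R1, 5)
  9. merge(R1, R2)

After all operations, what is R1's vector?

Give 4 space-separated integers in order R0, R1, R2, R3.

Answer: 0 6 3 0

Derivation:
Op 1: merge R1<->R2 -> R1=(0,0,0,0) R2=(0,0,0,0)
Op 2: inc R2 by 3 -> R2=(0,0,3,0) value=3
Op 3: inc R1 by 1 -> R1=(0,1,0,0) value=1
Op 4: merge R2<->R0 -> R2=(0,0,3,0) R0=(0,0,3,0)
Op 5: merge R3<->R1 -> R3=(0,1,0,0) R1=(0,1,0,0)
Op 6: inc R0 by 4 -> R0=(4,0,3,0) value=7
Op 7: merge R3<->R1 -> R3=(0,1,0,0) R1=(0,1,0,0)
Op 8: inc R1 by 5 -> R1=(0,6,0,0) value=6
Op 9: merge R1<->R2 -> R1=(0,6,3,0) R2=(0,6,3,0)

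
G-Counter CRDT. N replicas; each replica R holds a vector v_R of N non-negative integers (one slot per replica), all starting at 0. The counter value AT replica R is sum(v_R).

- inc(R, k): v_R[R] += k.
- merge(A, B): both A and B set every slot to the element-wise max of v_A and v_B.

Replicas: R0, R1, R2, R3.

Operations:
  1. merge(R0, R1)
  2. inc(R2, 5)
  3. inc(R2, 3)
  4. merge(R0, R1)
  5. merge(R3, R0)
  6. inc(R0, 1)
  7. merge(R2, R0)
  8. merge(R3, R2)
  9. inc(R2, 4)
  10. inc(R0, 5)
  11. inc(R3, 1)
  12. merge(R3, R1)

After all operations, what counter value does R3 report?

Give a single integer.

Answer: 10

Derivation:
Op 1: merge R0<->R1 -> R0=(0,0,0,0) R1=(0,0,0,0)
Op 2: inc R2 by 5 -> R2=(0,0,5,0) value=5
Op 3: inc R2 by 3 -> R2=(0,0,8,0) value=8
Op 4: merge R0<->R1 -> R0=(0,0,0,0) R1=(0,0,0,0)
Op 5: merge R3<->R0 -> R3=(0,0,0,0) R0=(0,0,0,0)
Op 6: inc R0 by 1 -> R0=(1,0,0,0) value=1
Op 7: merge R2<->R0 -> R2=(1,0,8,0) R0=(1,0,8,0)
Op 8: merge R3<->R2 -> R3=(1,0,8,0) R2=(1,0,8,0)
Op 9: inc R2 by 4 -> R2=(1,0,12,0) value=13
Op 10: inc R0 by 5 -> R0=(6,0,8,0) value=14
Op 11: inc R3 by 1 -> R3=(1,0,8,1) value=10
Op 12: merge R3<->R1 -> R3=(1,0,8,1) R1=(1,0,8,1)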